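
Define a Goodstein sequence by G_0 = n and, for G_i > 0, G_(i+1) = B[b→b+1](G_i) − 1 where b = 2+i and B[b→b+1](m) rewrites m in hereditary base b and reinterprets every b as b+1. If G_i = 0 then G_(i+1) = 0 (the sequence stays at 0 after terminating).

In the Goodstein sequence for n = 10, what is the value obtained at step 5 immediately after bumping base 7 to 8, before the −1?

84073324

G_0=10  [base 2] 2^(2 + 1) + 2  →[2↦3]→  3^(3 + 1) + 3 = 84  −1 ⇒ G_1=83
G_1=83  [base 3] 3^(3 + 1) + 2  →[3↦4]→  4^(4 + 1) + 2 = 1026  −1 ⇒ G_2=1025
G_2=1025  [base 4] 4^(4 + 1) + 1  →[4↦5]→  5^(5 + 1) + 1 = 15626  −1 ⇒ G_3=15625
G_3=15625  [base 5] 5^(5 + 1)  →[5↦6]→  6^(6 + 1) = 279936  −1 ⇒ G_4=279935
G_4=279935  [base 6] 5·6^6 + 5·6^5 + 5·6^4 + 5·6^3 + 5·6^2 + 5·6 + 5  →[6↦7]→  5·7^7 + 5·7^5 + 5·7^4 + 5·7^3 + 5·7^2 + 5·7 + 5 = 4215755  −1 ⇒ G_5=4215754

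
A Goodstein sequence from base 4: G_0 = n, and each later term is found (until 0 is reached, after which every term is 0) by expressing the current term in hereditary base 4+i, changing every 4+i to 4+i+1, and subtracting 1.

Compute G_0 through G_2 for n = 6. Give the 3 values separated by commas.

[0] 6 ≡ 4 + 2 (base 4). Lift 5: 7. −1: 6.
[1] 6 ≡ 5 + 1 (base 5). Lift 6: 7. −1: 6.

6, 6, 6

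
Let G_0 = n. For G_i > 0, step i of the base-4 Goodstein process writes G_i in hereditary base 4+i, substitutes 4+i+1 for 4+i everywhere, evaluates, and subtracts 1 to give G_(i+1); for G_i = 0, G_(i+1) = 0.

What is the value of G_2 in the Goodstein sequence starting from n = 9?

11

[0] 9 ≡ 2·4 + 1 (base 4). Lift 5: 11. −1: 10.
[1] 10 ≡ 2·5 (base 5). Lift 6: 12. −1: 11.
[2] 11 ≡ 6 + 5 (base 6). Lift 7: 12. −1: 11.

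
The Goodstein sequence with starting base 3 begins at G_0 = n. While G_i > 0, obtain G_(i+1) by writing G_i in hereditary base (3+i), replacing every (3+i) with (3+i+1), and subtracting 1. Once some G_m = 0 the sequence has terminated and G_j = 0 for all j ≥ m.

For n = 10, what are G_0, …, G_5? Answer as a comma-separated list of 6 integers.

(0) 10|_3 = 3^2 + 1 ↦ 4^2 + 1|_4 = 17 ⇒ 16
(1) 16|_4 = 4^2 ↦ 5^2|_5 = 25 ⇒ 24
(2) 24|_5 = 4·5 + 4 ↦ 4·6 + 4|_6 = 28 ⇒ 27
(3) 27|_6 = 4·6 + 3 ↦ 4·7 + 3|_7 = 31 ⇒ 30
(4) 30|_7 = 4·7 + 2 ↦ 4·8 + 2|_8 = 34 ⇒ 33

10, 16, 24, 27, 30, 33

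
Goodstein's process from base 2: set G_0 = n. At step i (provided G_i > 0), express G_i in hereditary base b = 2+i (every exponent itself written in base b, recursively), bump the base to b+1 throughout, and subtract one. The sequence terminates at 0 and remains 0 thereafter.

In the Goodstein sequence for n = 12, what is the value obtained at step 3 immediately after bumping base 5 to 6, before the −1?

base 2: 12 = 2^(2 + 1) + 2^2; at 3: 3^(3 + 1) + 3^3 = 108; next = 107
base 3: 107 = 3^(3 + 1) + 2·3^2 + 2·3 + 2; at 4: 4^(4 + 1) + 2·4^2 + 2·4 + 2 = 1066; next = 1065
base 4: 1065 = 4^(4 + 1) + 2·4^2 + 2·4 + 1; at 5: 5^(5 + 1) + 2·5^2 + 2·5 + 1 = 15686; next = 15685
base 5: 15685 = 5^(5 + 1) + 2·5^2 + 2·5; at 6: 6^(6 + 1) + 2·6^2 + 2·6 = 280020; next = 280019

280020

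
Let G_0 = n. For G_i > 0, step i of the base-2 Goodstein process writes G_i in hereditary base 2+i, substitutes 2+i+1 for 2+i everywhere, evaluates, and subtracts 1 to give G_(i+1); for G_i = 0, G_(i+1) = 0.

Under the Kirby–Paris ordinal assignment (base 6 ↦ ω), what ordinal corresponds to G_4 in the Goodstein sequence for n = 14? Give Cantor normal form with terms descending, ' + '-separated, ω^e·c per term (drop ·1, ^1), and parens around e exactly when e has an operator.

ω^(ω + 1) + ω^5·5 + ω^4·5 + ω^3·5 + ω^2·5 + ω·5 + 5

(0) 14|_2 = 2^(2 + 1) + 2^2 + 2 ↦ 3^(3 + 1) + 3^3 + 3|_3 = 111 ⇒ 110
(1) 110|_3 = 3^(3 + 1) + 3^3 + 2 ↦ 4^(4 + 1) + 4^4 + 2|_4 = 1282 ⇒ 1281
(2) 1281|_4 = 4^(4 + 1) + 4^4 + 1 ↦ 5^(5 + 1) + 5^5 + 1|_5 = 18751 ⇒ 18750
(3) 18750|_5 = 5^(5 + 1) + 5^5 ↦ 6^(6 + 1) + 6^6|_6 = 326592 ⇒ 326591
(4) 326591|_6 = 6^(6 + 1) + 5·6^5 + 5·6^4 + 5·6^3 + 5·6^2 + 5·6 + 5 ↦ 7^(7 + 1) + 5·7^5 + 5·7^4 + 5·7^3 + 5·7^2 + 5·7 + 5|_7 = 5862841 ⇒ 5862840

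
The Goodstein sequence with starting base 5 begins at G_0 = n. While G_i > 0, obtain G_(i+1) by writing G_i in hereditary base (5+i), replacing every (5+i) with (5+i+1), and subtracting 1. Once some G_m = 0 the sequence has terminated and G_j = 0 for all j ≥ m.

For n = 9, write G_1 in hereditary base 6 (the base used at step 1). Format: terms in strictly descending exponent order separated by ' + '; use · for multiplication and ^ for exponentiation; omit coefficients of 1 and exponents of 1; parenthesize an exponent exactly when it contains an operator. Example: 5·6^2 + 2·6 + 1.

6 + 3

i=0: 9 = 5 + 4 (b=5); 5→6: 6 + 4 = 10; 10−1 = 9
i=1: 9 = 6 + 3 (b=6); 6→7: 7 + 3 = 10; 10−1 = 9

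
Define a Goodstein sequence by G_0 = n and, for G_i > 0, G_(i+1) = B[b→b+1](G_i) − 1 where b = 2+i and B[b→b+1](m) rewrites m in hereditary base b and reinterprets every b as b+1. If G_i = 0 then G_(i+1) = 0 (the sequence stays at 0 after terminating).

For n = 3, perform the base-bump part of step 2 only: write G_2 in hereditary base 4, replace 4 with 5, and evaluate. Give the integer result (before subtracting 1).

3

3 —HB2→ 2 + 1 —bump→ 3 + 1 = 4 —(−1)→ 3
3 —HB3→ 3 —bump→ 4 = 4 —(−1)→ 3
3 —HB4→ 3 —bump→ 3 = 3 —(−1)→ 2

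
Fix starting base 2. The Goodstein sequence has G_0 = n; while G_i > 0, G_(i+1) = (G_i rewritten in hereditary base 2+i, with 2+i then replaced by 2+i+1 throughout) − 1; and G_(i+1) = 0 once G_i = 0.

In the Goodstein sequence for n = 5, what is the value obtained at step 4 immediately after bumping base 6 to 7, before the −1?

1198

5 —HB2→ 2^2 + 1 —bump→ 3^3 + 1 = 28 —(−1)→ 27
27 —HB3→ 3^3 —bump→ 4^4 = 256 —(−1)→ 255
255 —HB4→ 3·4^3 + 3·4^2 + 3·4 + 3 —bump→ 3·5^3 + 3·5^2 + 3·5 + 3 = 468 —(−1)→ 467
467 —HB5→ 3·5^3 + 3·5^2 + 3·5 + 2 —bump→ 3·6^3 + 3·6^2 + 3·6 + 2 = 776 —(−1)→ 775
775 —HB6→ 3·6^3 + 3·6^2 + 3·6 + 1 —bump→ 3·7^3 + 3·7^2 + 3·7 + 1 = 1198 —(−1)→ 1197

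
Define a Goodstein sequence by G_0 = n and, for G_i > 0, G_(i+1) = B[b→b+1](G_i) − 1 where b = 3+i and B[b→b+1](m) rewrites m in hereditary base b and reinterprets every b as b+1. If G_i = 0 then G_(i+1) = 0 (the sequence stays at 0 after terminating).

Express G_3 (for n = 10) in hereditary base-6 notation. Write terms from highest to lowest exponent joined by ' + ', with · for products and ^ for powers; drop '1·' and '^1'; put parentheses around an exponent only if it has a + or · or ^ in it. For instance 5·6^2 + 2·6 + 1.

4·6 + 3

step 0: 10 = 3^2 + 1; sub 4 for 3: 4^2 + 1; = 17; G_1 = 17−1 = 16
step 1: 16 = 4^2; sub 5 for 4: 5^2; = 25; G_2 = 25−1 = 24
step 2: 24 = 4·5 + 4; sub 6 for 5: 4·6 + 4; = 28; G_3 = 28−1 = 27
step 3: 27 = 4·6 + 3; sub 7 for 6: 4·7 + 3; = 31; G_4 = 31−1 = 30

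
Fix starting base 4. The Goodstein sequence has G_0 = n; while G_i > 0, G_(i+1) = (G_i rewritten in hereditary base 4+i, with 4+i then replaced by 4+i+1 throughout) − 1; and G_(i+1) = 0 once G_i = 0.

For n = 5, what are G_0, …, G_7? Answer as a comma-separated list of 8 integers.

i=0: 5 = 4 + 1 (b=4); 4→5: 5 + 1 = 6; 6−1 = 5
i=1: 5 = 5 (b=5); 5→6: 6 = 6; 6−1 = 5
i=2: 5 = 5 (b=6); 6→7: 5 = 5; 5−1 = 4
i=3: 4 = 4 (b=7); 7→8: 4 = 4; 4−1 = 3
i=4: 3 = 3 (b=8); 8→9: 3 = 3; 3−1 = 2
i=5: 2 = 2 (b=9); 9→10: 2 = 2; 2−1 = 1
i=6: 1 = 1 (b=10); 10→11: 1 = 1; 1−1 = 0

5, 5, 5, 4, 3, 2, 1, 0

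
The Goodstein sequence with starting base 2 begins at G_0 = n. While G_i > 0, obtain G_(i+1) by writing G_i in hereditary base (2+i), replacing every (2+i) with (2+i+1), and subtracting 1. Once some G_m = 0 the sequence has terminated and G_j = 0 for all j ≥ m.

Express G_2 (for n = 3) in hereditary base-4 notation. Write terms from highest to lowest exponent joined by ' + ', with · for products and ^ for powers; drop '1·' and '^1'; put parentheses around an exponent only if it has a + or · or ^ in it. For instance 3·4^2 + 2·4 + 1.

base 2: 3 = 2 + 1; at 3: 3 + 1 = 4; next = 3
base 3: 3 = 3; at 4: 4 = 4; next = 3
base 4: 3 = 3; at 5: 3 = 3; next = 2

3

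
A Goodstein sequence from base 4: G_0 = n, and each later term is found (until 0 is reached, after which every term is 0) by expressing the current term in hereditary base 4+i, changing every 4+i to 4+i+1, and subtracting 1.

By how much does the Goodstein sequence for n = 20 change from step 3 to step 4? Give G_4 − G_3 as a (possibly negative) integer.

step 0: 20 = 4^2 + 4; sub 5 for 4: 5^2 + 5; = 30; G_1 = 30−1 = 29
step 1: 29 = 5^2 + 4; sub 6 for 5: 6^2 + 4; = 40; G_2 = 40−1 = 39
step 2: 39 = 6^2 + 3; sub 7 for 6: 7^2 + 3; = 52; G_3 = 52−1 = 51
step 3: 51 = 7^2 + 2; sub 8 for 7: 8^2 + 2; = 66; G_4 = 66−1 = 65

14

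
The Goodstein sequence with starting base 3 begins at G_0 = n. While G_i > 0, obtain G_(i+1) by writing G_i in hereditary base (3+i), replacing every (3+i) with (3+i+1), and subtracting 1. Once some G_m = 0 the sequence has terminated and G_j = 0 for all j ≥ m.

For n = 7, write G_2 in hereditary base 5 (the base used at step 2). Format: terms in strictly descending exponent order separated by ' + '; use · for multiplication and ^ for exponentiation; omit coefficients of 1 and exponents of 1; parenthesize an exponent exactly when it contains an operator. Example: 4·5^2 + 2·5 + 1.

G_0 = 7. HB_3(7) = 2·3 + 1. Bump = 9. G_1 = 8.
G_1 = 8. HB_4(8) = 2·4. Bump = 10. G_2 = 9.
G_2 = 9. HB_5(9) = 5 + 4. Bump = 10. G_3 = 9.

5 + 4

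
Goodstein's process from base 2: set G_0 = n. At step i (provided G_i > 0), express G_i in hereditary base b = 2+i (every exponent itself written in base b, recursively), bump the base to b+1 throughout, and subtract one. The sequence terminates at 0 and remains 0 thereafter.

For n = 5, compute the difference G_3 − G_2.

212

(0) 5|_2 = 2^2 + 1 ↦ 3^3 + 1|_3 = 28 ⇒ 27
(1) 27|_3 = 3^3 ↦ 4^4|_4 = 256 ⇒ 255
(2) 255|_4 = 3·4^3 + 3·4^2 + 3·4 + 3 ↦ 3·5^3 + 3·5^2 + 3·5 + 3|_5 = 468 ⇒ 467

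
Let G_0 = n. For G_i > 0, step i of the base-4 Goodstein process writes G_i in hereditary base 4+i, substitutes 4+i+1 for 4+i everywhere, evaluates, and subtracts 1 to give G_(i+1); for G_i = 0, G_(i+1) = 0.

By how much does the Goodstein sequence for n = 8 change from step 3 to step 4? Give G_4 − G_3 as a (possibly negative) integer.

0

step 0: 8 = 2·4; sub 5 for 4: 2·5; = 10; G_1 = 10−1 = 9
step 1: 9 = 5 + 4; sub 6 for 5: 6 + 4; = 10; G_2 = 10−1 = 9
step 2: 9 = 6 + 3; sub 7 for 6: 7 + 3; = 10; G_3 = 10−1 = 9
step 3: 9 = 7 + 2; sub 8 for 7: 8 + 2; = 10; G_4 = 10−1 = 9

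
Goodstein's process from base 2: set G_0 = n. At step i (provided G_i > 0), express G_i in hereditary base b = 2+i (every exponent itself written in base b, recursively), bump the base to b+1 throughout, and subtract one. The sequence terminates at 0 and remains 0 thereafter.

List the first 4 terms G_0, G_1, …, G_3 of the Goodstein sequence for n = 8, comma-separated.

8, 80, 553, 6310

(0) 8|_2 = 2^(2 + 1) ↦ 3^(3 + 1)|_3 = 81 ⇒ 80
(1) 80|_3 = 2·3^3 + 2·3^2 + 2·3 + 2 ↦ 2·4^4 + 2·4^2 + 2·4 + 2|_4 = 554 ⇒ 553
(2) 553|_4 = 2·4^4 + 2·4^2 + 2·4 + 1 ↦ 2·5^5 + 2·5^2 + 2·5 + 1|_5 = 6311 ⇒ 6310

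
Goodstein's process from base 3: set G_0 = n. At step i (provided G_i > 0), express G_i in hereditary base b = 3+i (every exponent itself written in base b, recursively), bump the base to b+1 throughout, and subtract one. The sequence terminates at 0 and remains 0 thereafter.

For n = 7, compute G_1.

8

G_0 = 7. HB_3(7) = 2·3 + 1. Bump = 9. G_1 = 8.
G_1 = 8. HB_4(8) = 2·4. Bump = 10. G_2 = 9.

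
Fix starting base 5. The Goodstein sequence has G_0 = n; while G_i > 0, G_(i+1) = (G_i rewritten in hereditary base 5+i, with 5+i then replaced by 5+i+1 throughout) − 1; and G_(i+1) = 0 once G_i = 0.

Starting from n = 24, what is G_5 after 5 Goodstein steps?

24 —HB5→ 4·5 + 4 —bump→ 4·6 + 4 = 28 —(−1)→ 27
27 —HB6→ 4·6 + 3 —bump→ 4·7 + 3 = 31 —(−1)→ 30
30 —HB7→ 4·7 + 2 —bump→ 4·8 + 2 = 34 —(−1)→ 33
33 —HB8→ 4·8 + 1 —bump→ 4·9 + 1 = 37 —(−1)→ 36
36 —HB9→ 4·9 —bump→ 4·10 = 40 —(−1)→ 39

39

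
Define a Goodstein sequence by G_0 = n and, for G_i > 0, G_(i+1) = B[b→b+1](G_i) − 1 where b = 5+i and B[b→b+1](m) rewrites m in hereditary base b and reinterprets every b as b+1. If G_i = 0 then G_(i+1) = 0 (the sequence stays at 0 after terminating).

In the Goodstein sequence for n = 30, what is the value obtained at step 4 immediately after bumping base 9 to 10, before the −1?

(0) 30|_5 = 5^2 + 5 ↦ 6^2 + 6|_6 = 42 ⇒ 41
(1) 41|_6 = 6^2 + 5 ↦ 7^2 + 5|_7 = 54 ⇒ 53
(2) 53|_7 = 7^2 + 4 ↦ 8^2 + 4|_8 = 68 ⇒ 67
(3) 67|_8 = 8^2 + 3 ↦ 9^2 + 3|_9 = 84 ⇒ 83
(4) 83|_9 = 9^2 + 2 ↦ 10^2 + 2|_10 = 102 ⇒ 101

102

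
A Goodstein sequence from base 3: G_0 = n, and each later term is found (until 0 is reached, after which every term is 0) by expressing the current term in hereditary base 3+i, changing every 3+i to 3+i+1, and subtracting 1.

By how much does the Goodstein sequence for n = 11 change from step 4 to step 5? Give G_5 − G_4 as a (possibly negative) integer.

4

11 —HB3→ 3^2 + 2 —bump→ 4^2 + 2 = 18 —(−1)→ 17
17 —HB4→ 4^2 + 1 —bump→ 5^2 + 1 = 26 —(−1)→ 25
25 —HB5→ 5^2 —bump→ 6^2 = 36 —(−1)→ 35
35 —HB6→ 5·6 + 5 —bump→ 5·7 + 5 = 40 —(−1)→ 39
39 —HB7→ 5·7 + 4 —bump→ 5·8 + 4 = 44 —(−1)→ 43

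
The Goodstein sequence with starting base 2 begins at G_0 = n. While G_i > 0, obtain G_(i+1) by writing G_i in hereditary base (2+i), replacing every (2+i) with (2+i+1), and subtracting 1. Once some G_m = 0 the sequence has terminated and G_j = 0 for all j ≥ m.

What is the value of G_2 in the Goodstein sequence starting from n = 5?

G_0=5  [base 2] 2^2 + 1  →[2↦3]→  3^3 + 1 = 28  −1 ⇒ G_1=27
G_1=27  [base 3] 3^3  →[3↦4]→  4^4 = 256  −1 ⇒ G_2=255
G_2=255  [base 4] 3·4^3 + 3·4^2 + 3·4 + 3  →[4↦5]→  3·5^3 + 3·5^2 + 3·5 + 3 = 468  −1 ⇒ G_3=467

255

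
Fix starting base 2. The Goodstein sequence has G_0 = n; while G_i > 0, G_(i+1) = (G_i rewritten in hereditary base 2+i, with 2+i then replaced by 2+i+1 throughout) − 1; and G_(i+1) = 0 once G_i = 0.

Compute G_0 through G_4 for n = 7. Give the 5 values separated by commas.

7, 30, 259, 3127, 46657

base 2: 7 = 2^2 + 2 + 1; at 3: 3^3 + 3 + 1 = 31; next = 30
base 3: 30 = 3^3 + 3; at 4: 4^4 + 4 = 260; next = 259
base 4: 259 = 4^4 + 3; at 5: 5^5 + 3 = 3128; next = 3127
base 5: 3127 = 5^5 + 2; at 6: 6^6 + 2 = 46658; next = 46657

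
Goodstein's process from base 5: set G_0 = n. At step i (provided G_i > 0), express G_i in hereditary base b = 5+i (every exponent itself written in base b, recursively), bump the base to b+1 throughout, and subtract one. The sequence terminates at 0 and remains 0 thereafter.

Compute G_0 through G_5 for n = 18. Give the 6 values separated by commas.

G_0=18  [base 5] 3·5 + 3  →[5↦6]→  3·6 + 3 = 21  −1 ⇒ G_1=20
G_1=20  [base 6] 3·6 + 2  →[6↦7]→  3·7 + 2 = 23  −1 ⇒ G_2=22
G_2=22  [base 7] 3·7 + 1  →[7↦8]→  3·8 + 1 = 25  −1 ⇒ G_3=24
G_3=24  [base 8] 3·8  →[8↦9]→  3·9 = 27  −1 ⇒ G_4=26
G_4=26  [base 9] 2·9 + 8  →[9↦10]→  2·10 + 8 = 28  −1 ⇒ G_5=27

18, 20, 22, 24, 26, 27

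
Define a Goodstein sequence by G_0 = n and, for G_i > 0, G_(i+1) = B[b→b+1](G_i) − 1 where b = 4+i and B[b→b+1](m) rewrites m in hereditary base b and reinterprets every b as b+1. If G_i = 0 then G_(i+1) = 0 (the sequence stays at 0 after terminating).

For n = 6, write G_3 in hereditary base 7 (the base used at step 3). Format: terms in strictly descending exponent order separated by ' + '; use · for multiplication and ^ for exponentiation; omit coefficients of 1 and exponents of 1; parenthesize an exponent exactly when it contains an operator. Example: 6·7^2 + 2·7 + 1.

6

[0] 6 ≡ 4 + 2 (base 4). Lift 5: 7. −1: 6.
[1] 6 ≡ 5 + 1 (base 5). Lift 6: 7. −1: 6.
[2] 6 ≡ 6 (base 6). Lift 7: 7. −1: 6.
[3] 6 ≡ 6 (base 7). Lift 8: 6. −1: 5.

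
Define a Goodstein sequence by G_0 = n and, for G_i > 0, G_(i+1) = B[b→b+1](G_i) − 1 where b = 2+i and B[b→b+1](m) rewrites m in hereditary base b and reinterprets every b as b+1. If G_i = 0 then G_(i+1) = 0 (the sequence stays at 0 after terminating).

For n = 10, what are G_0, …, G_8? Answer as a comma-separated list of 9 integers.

G_0=10  [base 2] 2^(2 + 1) + 2  →[2↦3]→  3^(3 + 1) + 3 = 84  −1 ⇒ G_1=83
G_1=83  [base 3] 3^(3 + 1) + 2  →[3↦4]→  4^(4 + 1) + 2 = 1026  −1 ⇒ G_2=1025
G_2=1025  [base 4] 4^(4 + 1) + 1  →[4↦5]→  5^(5 + 1) + 1 = 15626  −1 ⇒ G_3=15625
G_3=15625  [base 5] 5^(5 + 1)  →[5↦6]→  6^(6 + 1) = 279936  −1 ⇒ G_4=279935
G_4=279935  [base 6] 5·6^6 + 5·6^5 + 5·6^4 + 5·6^3 + 5·6^2 + 5·6 + 5  →[6↦7]→  5·7^7 + 5·7^5 + 5·7^4 + 5·7^3 + 5·7^2 + 5·7 + 5 = 4215755  −1 ⇒ G_5=4215754
G_5=4215754  [base 7] 5·7^7 + 5·7^5 + 5·7^4 + 5·7^3 + 5·7^2 + 5·7 + 4  →[7↦8]→  5·8^8 + 5·8^5 + 5·8^4 + 5·8^3 + 5·8^2 + 5·8 + 4 = 84073324  −1 ⇒ G_6=84073323
G_6=84073323  [base 8] 5·8^8 + 5·8^5 + 5·8^4 + 5·8^3 + 5·8^2 + 5·8 + 3  →[8↦9]→  5·9^9 + 5·9^5 + 5·9^4 + 5·9^3 + 5·9^2 + 5·9 + 3 = 1937434593  −1 ⇒ G_7=1937434592
G_7=1937434592  [base 9] 5·9^9 + 5·9^5 + 5·9^4 + 5·9^3 + 5·9^2 + 5·9 + 2  →[9↦10]→  5·10^10 + 5·10^5 + 5·10^4 + 5·10^3 + 5·10^2 + 5·10 + 2 = 50000555552  −1 ⇒ G_8=50000555551

10, 83, 1025, 15625, 279935, 4215754, 84073323, 1937434592, 50000555551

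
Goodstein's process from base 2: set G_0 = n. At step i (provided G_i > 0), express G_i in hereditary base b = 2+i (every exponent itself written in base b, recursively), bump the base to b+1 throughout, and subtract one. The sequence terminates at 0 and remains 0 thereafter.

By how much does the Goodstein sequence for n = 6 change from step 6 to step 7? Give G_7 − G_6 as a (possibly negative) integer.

base 2: 6 = 2^2 + 2; at 3: 3^3 + 3 = 30; next = 29
base 3: 29 = 3^3 + 2; at 4: 4^4 + 2 = 258; next = 257
base 4: 257 = 4^4 + 1; at 5: 5^5 + 1 = 3126; next = 3125
base 5: 3125 = 5^5; at 6: 6^6 = 46656; next = 46655
base 6: 46655 = 5·6^5 + 5·6^4 + 5·6^3 + 5·6^2 + 5·6 + 5; at 7: 5·7^5 + 5·7^4 + 5·7^3 + 5·7^2 + 5·7 + 5 = 98040; next = 98039
base 7: 98039 = 5·7^5 + 5·7^4 + 5·7^3 + 5·7^2 + 5·7 + 4; at 8: 5·8^5 + 5·8^4 + 5·8^3 + 5·8^2 + 5·8 + 4 = 187244; next = 187243
base 8: 187243 = 5·8^5 + 5·8^4 + 5·8^3 + 5·8^2 + 5·8 + 3; at 9: 5·9^5 + 5·9^4 + 5·9^3 + 5·9^2 + 5·9 + 3 = 332148; next = 332147

144904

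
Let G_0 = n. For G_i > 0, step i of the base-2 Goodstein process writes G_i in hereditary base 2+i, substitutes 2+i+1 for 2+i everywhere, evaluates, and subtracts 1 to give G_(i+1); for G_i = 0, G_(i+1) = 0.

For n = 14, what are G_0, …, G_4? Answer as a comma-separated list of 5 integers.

G_0 = 14. HB_2(14) = 2^(2 + 1) + 2^2 + 2. Bump = 111. G_1 = 110.
G_1 = 110. HB_3(110) = 3^(3 + 1) + 3^3 + 2. Bump = 1282. G_2 = 1281.
G_2 = 1281. HB_4(1281) = 4^(4 + 1) + 4^4 + 1. Bump = 18751. G_3 = 18750.
G_3 = 18750. HB_5(18750) = 5^(5 + 1) + 5^5. Bump = 326592. G_4 = 326591.

14, 110, 1281, 18750, 326591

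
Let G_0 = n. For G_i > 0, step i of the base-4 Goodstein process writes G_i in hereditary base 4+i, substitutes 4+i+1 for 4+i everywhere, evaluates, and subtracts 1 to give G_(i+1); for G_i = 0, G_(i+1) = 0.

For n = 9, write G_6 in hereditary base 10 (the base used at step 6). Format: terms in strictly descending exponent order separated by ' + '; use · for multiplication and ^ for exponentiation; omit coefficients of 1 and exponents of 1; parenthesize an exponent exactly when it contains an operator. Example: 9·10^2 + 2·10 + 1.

i=0: 9 = 2·4 + 1 (b=4); 4→5: 2·5 + 1 = 11; 11−1 = 10
i=1: 10 = 2·5 (b=5); 5→6: 2·6 = 12; 12−1 = 11
i=2: 11 = 6 + 5 (b=6); 6→7: 7 + 5 = 12; 12−1 = 11
i=3: 11 = 7 + 4 (b=7); 7→8: 8 + 4 = 12; 12−1 = 11
i=4: 11 = 8 + 3 (b=8); 8→9: 9 + 3 = 12; 12−1 = 11
i=5: 11 = 9 + 2 (b=9); 9→10: 10 + 2 = 12; 12−1 = 11

10 + 1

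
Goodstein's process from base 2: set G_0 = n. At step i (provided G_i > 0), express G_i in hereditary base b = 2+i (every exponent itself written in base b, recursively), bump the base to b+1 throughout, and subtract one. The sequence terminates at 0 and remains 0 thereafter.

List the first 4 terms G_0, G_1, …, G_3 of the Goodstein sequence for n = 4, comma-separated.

G_0=4  [base 2] 2^2  →[2↦3]→  3^3 = 27  −1 ⇒ G_1=26
G_1=26  [base 3] 2·3^2 + 2·3 + 2  →[3↦4]→  2·4^2 + 2·4 + 2 = 42  −1 ⇒ G_2=41
G_2=41  [base 4] 2·4^2 + 2·4 + 1  →[4↦5]→  2·5^2 + 2·5 + 1 = 61  −1 ⇒ G_3=60

4, 26, 41, 60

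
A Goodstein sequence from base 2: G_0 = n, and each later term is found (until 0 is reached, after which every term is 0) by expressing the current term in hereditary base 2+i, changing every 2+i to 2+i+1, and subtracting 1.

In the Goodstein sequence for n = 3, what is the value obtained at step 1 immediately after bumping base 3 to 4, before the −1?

4

base 2: 3 = 2 + 1; at 3: 3 + 1 = 4; next = 3
base 3: 3 = 3; at 4: 4 = 4; next = 3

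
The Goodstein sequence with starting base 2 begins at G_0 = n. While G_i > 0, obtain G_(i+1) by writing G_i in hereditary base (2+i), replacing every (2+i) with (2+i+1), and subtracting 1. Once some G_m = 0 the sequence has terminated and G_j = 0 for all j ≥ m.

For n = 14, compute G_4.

[0] 14 ≡ 2^(2 + 1) + 2^2 + 2 (base 2). Lift 3: 111. −1: 110.
[1] 110 ≡ 3^(3 + 1) + 3^3 + 2 (base 3). Lift 4: 1282. −1: 1281.
[2] 1281 ≡ 4^(4 + 1) + 4^4 + 1 (base 4). Lift 5: 18751. −1: 18750.
[3] 18750 ≡ 5^(5 + 1) + 5^5 (base 5). Lift 6: 326592. −1: 326591.
[4] 326591 ≡ 6^(6 + 1) + 5·6^5 + 5·6^4 + 5·6^3 + 5·6^2 + 5·6 + 5 (base 6). Lift 7: 5862841. −1: 5862840.

326591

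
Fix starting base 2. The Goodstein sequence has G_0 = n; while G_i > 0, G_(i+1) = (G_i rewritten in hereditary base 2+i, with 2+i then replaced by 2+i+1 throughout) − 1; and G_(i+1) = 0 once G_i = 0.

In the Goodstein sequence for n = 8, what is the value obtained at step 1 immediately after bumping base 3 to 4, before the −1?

base 2: 8 = 2^(2 + 1); at 3: 3^(3 + 1) = 81; next = 80
base 3: 80 = 2·3^3 + 2·3^2 + 2·3 + 2; at 4: 2·4^4 + 2·4^2 + 2·4 + 2 = 554; next = 553

554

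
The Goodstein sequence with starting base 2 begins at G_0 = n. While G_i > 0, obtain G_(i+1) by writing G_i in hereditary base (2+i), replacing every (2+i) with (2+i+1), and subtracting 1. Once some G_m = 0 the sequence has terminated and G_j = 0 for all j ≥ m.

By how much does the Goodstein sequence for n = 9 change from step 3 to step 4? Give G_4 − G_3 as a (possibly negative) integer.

[0] 9 ≡ 2^(2 + 1) + 1 (base 2). Lift 3: 82. −1: 81.
[1] 81 ≡ 3^(3 + 1) (base 3). Lift 4: 1024. −1: 1023.
[2] 1023 ≡ 3·4^4 + 3·4^3 + 3·4^2 + 3·4 + 3 (base 4). Lift 5: 9843. −1: 9842.
[3] 9842 ≡ 3·5^5 + 3·5^3 + 3·5^2 + 3·5 + 2 (base 5). Lift 6: 140744. −1: 140743.

130901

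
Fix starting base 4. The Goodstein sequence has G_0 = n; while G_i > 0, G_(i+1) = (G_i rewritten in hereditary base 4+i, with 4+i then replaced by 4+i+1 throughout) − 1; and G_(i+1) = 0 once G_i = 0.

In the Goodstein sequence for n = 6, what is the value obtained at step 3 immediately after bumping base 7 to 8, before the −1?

6

(0) 6|_4 = 4 + 2 ↦ 5 + 2|_5 = 7 ⇒ 6
(1) 6|_5 = 5 + 1 ↦ 6 + 1|_6 = 7 ⇒ 6
(2) 6|_6 = 6 ↦ 7|_7 = 7 ⇒ 6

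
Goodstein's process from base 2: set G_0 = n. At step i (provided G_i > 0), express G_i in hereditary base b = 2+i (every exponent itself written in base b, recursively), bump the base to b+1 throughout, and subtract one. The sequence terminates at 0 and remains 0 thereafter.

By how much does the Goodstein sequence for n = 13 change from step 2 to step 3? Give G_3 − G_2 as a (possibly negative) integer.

(0) 13|_2 = 2^(2 + 1) + 2^2 + 1 ↦ 3^(3 + 1) + 3^3 + 1|_3 = 109 ⇒ 108
(1) 108|_3 = 3^(3 + 1) + 3^3 ↦ 4^(4 + 1) + 4^4|_4 = 1280 ⇒ 1279
(2) 1279|_4 = 4^(4 + 1) + 3·4^3 + 3·4^2 + 3·4 + 3 ↦ 5^(5 + 1) + 3·5^3 + 3·5^2 + 3·5 + 3|_5 = 16093 ⇒ 16092

14813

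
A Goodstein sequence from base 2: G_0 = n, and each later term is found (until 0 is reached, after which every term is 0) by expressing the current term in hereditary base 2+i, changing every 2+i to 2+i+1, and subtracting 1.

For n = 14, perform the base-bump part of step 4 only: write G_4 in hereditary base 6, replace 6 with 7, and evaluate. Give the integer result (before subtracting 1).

G_0=14  [base 2] 2^(2 + 1) + 2^2 + 2  →[2↦3]→  3^(3 + 1) + 3^3 + 3 = 111  −1 ⇒ G_1=110
G_1=110  [base 3] 3^(3 + 1) + 3^3 + 2  →[3↦4]→  4^(4 + 1) + 4^4 + 2 = 1282  −1 ⇒ G_2=1281
G_2=1281  [base 4] 4^(4 + 1) + 4^4 + 1  →[4↦5]→  5^(5 + 1) + 5^5 + 1 = 18751  −1 ⇒ G_3=18750
G_3=18750  [base 5] 5^(5 + 1) + 5^5  →[5↦6]→  6^(6 + 1) + 6^6 = 326592  −1 ⇒ G_4=326591
G_4=326591  [base 6] 6^(6 + 1) + 5·6^5 + 5·6^4 + 5·6^3 + 5·6^2 + 5·6 + 5  →[6↦7]→  7^(7 + 1) + 5·7^5 + 5·7^4 + 5·7^3 + 5·7^2 + 5·7 + 5 = 5862841  −1 ⇒ G_5=5862840

5862841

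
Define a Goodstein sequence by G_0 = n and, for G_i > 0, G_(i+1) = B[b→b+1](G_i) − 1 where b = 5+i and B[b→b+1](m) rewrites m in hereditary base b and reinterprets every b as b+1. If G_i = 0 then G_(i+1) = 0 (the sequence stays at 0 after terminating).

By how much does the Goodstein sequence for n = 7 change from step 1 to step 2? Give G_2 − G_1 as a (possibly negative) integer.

0

[0] 7 ≡ 5 + 2 (base 5). Lift 6: 8. −1: 7.
[1] 7 ≡ 6 + 1 (base 6). Lift 7: 8. −1: 7.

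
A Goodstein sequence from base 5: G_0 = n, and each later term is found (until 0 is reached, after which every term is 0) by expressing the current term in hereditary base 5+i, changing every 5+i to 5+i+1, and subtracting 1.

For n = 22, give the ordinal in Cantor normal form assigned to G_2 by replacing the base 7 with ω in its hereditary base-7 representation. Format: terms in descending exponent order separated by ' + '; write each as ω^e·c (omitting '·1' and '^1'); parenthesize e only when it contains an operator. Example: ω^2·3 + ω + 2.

ω·4

(0) 22|_5 = 4·5 + 2 ↦ 4·6 + 2|_6 = 26 ⇒ 25
(1) 25|_6 = 4·6 + 1 ↦ 4·7 + 1|_7 = 29 ⇒ 28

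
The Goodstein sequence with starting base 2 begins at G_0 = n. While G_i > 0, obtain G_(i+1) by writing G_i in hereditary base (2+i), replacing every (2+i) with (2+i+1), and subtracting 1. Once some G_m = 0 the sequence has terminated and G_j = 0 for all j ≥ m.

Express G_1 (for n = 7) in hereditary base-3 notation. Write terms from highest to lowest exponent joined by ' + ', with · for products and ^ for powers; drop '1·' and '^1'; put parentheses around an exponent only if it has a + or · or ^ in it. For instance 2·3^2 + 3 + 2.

i=0: 7 = 2^2 + 2 + 1 (b=2); 2→3: 3^3 + 3 + 1 = 31; 31−1 = 30
i=1: 30 = 3^3 + 3 (b=3); 3→4: 4^4 + 4 = 260; 260−1 = 259

3^3 + 3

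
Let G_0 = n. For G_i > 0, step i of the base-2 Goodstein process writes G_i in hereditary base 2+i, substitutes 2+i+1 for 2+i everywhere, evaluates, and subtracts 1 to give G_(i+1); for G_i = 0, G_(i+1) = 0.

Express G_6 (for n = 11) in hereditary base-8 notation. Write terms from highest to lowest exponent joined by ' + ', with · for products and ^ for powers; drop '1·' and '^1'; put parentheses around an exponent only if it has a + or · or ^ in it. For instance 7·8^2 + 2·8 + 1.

[0] 11 ≡ 2^(2 + 1) + 2 + 1 (base 2). Lift 3: 85. −1: 84.
[1] 84 ≡ 3^(3 + 1) + 3 (base 3). Lift 4: 1028. −1: 1027.
[2] 1027 ≡ 4^(4 + 1) + 3 (base 4). Lift 5: 15628. −1: 15627.
[3] 15627 ≡ 5^(5 + 1) + 2 (base 5). Lift 6: 279938. −1: 279937.
[4] 279937 ≡ 6^(6 + 1) + 1 (base 6). Lift 7: 5764802. −1: 5764801.
[5] 5764801 ≡ 7^(7 + 1) (base 7). Lift 8: 134217728. −1: 134217727.
[6] 134217727 ≡ 7·8^8 + 7·8^7 + 7·8^6 + 7·8^5 + 7·8^4 + 7·8^3 + 7·8^2 + 7·8 + 7 (base 8). Lift 9: 2749609303. −1: 2749609302.

7·8^8 + 7·8^7 + 7·8^6 + 7·8^5 + 7·8^4 + 7·8^3 + 7·8^2 + 7·8 + 7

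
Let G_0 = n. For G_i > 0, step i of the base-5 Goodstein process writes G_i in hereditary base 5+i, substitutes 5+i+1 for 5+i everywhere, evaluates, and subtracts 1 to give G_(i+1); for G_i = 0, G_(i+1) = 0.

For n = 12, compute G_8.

15

base 5: 12 = 2·5 + 2; at 6: 2·6 + 2 = 14; next = 13
base 6: 13 = 2·6 + 1; at 7: 2·7 + 1 = 15; next = 14
base 7: 14 = 2·7; at 8: 2·8 = 16; next = 15
base 8: 15 = 8 + 7; at 9: 9 + 7 = 16; next = 15
base 9: 15 = 9 + 6; at 10: 10 + 6 = 16; next = 15
base 10: 15 = 10 + 5; at 11: 11 + 5 = 16; next = 15
base 11: 15 = 11 + 4; at 12: 12 + 4 = 16; next = 15
base 12: 15 = 12 + 3; at 13: 13 + 3 = 16; next = 15
base 13: 15 = 13 + 2; at 14: 14 + 2 = 16; next = 15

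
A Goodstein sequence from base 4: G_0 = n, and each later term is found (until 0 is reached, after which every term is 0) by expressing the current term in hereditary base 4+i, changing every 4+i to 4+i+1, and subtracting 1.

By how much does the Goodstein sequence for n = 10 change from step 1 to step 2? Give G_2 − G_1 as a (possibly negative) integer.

base 4: 10 = 2·4 + 2; at 5: 2·5 + 2 = 12; next = 11
base 5: 11 = 2·5 + 1; at 6: 2·6 + 1 = 13; next = 12

1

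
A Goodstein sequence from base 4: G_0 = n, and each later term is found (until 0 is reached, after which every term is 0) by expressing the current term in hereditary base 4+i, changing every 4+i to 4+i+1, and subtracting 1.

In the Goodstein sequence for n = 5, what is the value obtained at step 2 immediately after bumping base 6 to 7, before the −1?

G_0 = 5. HB_4(5) = 4 + 1. Bump = 6. G_1 = 5.
G_1 = 5. HB_5(5) = 5. Bump = 6. G_2 = 5.

5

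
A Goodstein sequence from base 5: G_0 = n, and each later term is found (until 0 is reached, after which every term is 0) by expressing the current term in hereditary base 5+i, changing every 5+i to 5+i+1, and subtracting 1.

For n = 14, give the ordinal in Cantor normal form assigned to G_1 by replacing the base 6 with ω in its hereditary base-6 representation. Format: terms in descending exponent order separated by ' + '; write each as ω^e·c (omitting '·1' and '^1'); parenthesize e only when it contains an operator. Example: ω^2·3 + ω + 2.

i=0: 14 = 2·5 + 4 (b=5); 5→6: 2·6 + 4 = 16; 16−1 = 15
i=1: 15 = 2·6 + 3 (b=6); 6→7: 2·7 + 3 = 17; 17−1 = 16

ω·2 + 3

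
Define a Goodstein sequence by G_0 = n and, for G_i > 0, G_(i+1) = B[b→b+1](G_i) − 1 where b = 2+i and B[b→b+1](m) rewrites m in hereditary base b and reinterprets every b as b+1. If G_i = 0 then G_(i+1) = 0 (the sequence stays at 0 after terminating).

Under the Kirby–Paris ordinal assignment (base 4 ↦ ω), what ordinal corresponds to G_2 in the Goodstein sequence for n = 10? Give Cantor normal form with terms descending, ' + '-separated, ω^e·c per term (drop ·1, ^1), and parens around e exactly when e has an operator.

ω^(ω + 1) + 1

base 2: 10 = 2^(2 + 1) + 2; at 3: 3^(3 + 1) + 3 = 84; next = 83
base 3: 83 = 3^(3 + 1) + 2; at 4: 4^(4 + 1) + 2 = 1026; next = 1025
base 4: 1025 = 4^(4 + 1) + 1; at 5: 5^(5 + 1) + 1 = 15626; next = 15625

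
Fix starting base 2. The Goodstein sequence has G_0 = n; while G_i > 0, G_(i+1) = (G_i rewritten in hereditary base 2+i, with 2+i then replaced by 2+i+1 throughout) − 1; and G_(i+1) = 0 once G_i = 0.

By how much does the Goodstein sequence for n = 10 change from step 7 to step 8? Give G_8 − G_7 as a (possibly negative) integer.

G_0=10  [base 2] 2^(2 + 1) + 2  →[2↦3]→  3^(3 + 1) + 3 = 84  −1 ⇒ G_1=83
G_1=83  [base 3] 3^(3 + 1) + 2  →[3↦4]→  4^(4 + 1) + 2 = 1026  −1 ⇒ G_2=1025
G_2=1025  [base 4] 4^(4 + 1) + 1  →[4↦5]→  5^(5 + 1) + 1 = 15626  −1 ⇒ G_3=15625
G_3=15625  [base 5] 5^(5 + 1)  →[5↦6]→  6^(6 + 1) = 279936  −1 ⇒ G_4=279935
G_4=279935  [base 6] 5·6^6 + 5·6^5 + 5·6^4 + 5·6^3 + 5·6^2 + 5·6 + 5  →[6↦7]→  5·7^7 + 5·7^5 + 5·7^4 + 5·7^3 + 5·7^2 + 5·7 + 5 = 4215755  −1 ⇒ G_5=4215754
G_5=4215754  [base 7] 5·7^7 + 5·7^5 + 5·7^4 + 5·7^3 + 5·7^2 + 5·7 + 4  →[7↦8]→  5·8^8 + 5·8^5 + 5·8^4 + 5·8^3 + 5·8^2 + 5·8 + 4 = 84073324  −1 ⇒ G_6=84073323
G_6=84073323  [base 8] 5·8^8 + 5·8^5 + 5·8^4 + 5·8^3 + 5·8^2 + 5·8 + 3  →[8↦9]→  5·9^9 + 5·9^5 + 5·9^4 + 5·9^3 + 5·9^2 + 5·9 + 3 = 1937434593  −1 ⇒ G_7=1937434592
G_7=1937434592  [base 9] 5·9^9 + 5·9^5 + 5·9^4 + 5·9^3 + 5·9^2 + 5·9 + 2  →[9↦10]→  5·10^10 + 5·10^5 + 5·10^4 + 5·10^3 + 5·10^2 + 5·10 + 2 = 50000555552  −1 ⇒ G_8=50000555551

48063120959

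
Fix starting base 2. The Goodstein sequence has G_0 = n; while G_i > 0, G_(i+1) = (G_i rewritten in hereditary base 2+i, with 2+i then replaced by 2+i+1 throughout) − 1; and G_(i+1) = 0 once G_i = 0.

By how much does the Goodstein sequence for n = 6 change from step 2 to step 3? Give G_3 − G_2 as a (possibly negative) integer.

i=0: 6 = 2^2 + 2 (b=2); 2→3: 3^3 + 3 = 30; 30−1 = 29
i=1: 29 = 3^3 + 2 (b=3); 3→4: 4^4 + 2 = 258; 258−1 = 257
i=2: 257 = 4^4 + 1 (b=4); 4→5: 5^5 + 1 = 3126; 3126−1 = 3125

2868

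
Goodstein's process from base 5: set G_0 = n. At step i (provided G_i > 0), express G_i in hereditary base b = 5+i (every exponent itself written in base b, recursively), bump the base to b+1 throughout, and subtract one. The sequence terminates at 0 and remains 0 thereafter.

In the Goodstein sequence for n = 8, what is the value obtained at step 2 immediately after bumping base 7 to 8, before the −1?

9

8 —HB5→ 5 + 3 —bump→ 6 + 3 = 9 —(−1)→ 8
8 —HB6→ 6 + 2 —bump→ 7 + 2 = 9 —(−1)→ 8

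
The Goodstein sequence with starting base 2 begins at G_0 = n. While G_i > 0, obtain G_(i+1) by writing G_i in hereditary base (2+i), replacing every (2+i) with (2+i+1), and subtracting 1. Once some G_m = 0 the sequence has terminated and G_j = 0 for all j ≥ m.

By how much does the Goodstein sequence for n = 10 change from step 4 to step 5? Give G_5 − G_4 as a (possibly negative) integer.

3935819

step 0: 10 = 2^(2 + 1) + 2; sub 3 for 2: 3^(3 + 1) + 3; = 84; G_1 = 84−1 = 83
step 1: 83 = 3^(3 + 1) + 2; sub 4 for 3: 4^(4 + 1) + 2; = 1026; G_2 = 1026−1 = 1025
step 2: 1025 = 4^(4 + 1) + 1; sub 5 for 4: 5^(5 + 1) + 1; = 15626; G_3 = 15626−1 = 15625
step 3: 15625 = 5^(5 + 1); sub 6 for 5: 6^(6 + 1); = 279936; G_4 = 279936−1 = 279935
step 4: 279935 = 5·6^6 + 5·6^5 + 5·6^4 + 5·6^3 + 5·6^2 + 5·6 + 5; sub 7 for 6: 5·7^7 + 5·7^5 + 5·7^4 + 5·7^3 + 5·7^2 + 5·7 + 5; = 4215755; G_5 = 4215755−1 = 4215754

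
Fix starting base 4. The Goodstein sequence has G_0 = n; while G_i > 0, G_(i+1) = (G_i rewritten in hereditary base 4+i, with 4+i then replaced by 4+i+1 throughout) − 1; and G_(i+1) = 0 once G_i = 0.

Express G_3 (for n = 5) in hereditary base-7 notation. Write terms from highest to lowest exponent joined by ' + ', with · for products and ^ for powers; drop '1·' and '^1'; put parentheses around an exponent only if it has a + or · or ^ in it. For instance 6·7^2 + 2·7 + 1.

4

i=0: 5 = 4 + 1 (b=4); 4→5: 5 + 1 = 6; 6−1 = 5
i=1: 5 = 5 (b=5); 5→6: 6 = 6; 6−1 = 5
i=2: 5 = 5 (b=6); 6→7: 5 = 5; 5−1 = 4
i=3: 4 = 4 (b=7); 7→8: 4 = 4; 4−1 = 3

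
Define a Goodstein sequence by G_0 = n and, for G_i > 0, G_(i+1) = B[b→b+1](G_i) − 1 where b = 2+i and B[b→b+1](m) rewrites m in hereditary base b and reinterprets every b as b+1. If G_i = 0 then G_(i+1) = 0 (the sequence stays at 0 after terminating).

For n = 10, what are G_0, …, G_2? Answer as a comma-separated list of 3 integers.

(0) 10|_2 = 2^(2 + 1) + 2 ↦ 3^(3 + 1) + 3|_3 = 84 ⇒ 83
(1) 83|_3 = 3^(3 + 1) + 2 ↦ 4^(4 + 1) + 2|_4 = 1026 ⇒ 1025

10, 83, 1025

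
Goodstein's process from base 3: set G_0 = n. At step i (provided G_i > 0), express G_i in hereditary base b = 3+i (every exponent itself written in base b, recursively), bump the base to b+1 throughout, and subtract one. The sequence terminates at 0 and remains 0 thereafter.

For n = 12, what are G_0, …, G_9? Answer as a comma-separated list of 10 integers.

[0] 12 ≡ 3^2 + 3 (base 3). Lift 4: 20. −1: 19.
[1] 19 ≡ 4^2 + 3 (base 4). Lift 5: 28. −1: 27.
[2] 27 ≡ 5^2 + 2 (base 5). Lift 6: 38. −1: 37.
[3] 37 ≡ 6^2 + 1 (base 6). Lift 7: 50. −1: 49.
[4] 49 ≡ 7^2 (base 7). Lift 8: 64. −1: 63.
[5] 63 ≡ 7·8 + 7 (base 8). Lift 9: 70. −1: 69.
[6] 69 ≡ 7·9 + 6 (base 9). Lift 10: 76. −1: 75.
[7] 75 ≡ 7·10 + 5 (base 10). Lift 11: 82. −1: 81.
[8] 81 ≡ 7·11 + 4 (base 11). Lift 12: 88. −1: 87.

12, 19, 27, 37, 49, 63, 69, 75, 81, 87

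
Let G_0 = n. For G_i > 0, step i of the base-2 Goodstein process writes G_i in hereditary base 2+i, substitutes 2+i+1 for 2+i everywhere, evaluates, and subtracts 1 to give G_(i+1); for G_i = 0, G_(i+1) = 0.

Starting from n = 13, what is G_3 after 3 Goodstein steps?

base 2: 13 = 2^(2 + 1) + 2^2 + 1; at 3: 3^(3 + 1) + 3^3 + 1 = 109; next = 108
base 3: 108 = 3^(3 + 1) + 3^3; at 4: 4^(4 + 1) + 4^4 = 1280; next = 1279
base 4: 1279 = 4^(4 + 1) + 3·4^3 + 3·4^2 + 3·4 + 3; at 5: 5^(5 + 1) + 3·5^3 + 3·5^2 + 3·5 + 3 = 16093; next = 16092
base 5: 16092 = 5^(5 + 1) + 3·5^3 + 3·5^2 + 3·5 + 2; at 6: 6^(6 + 1) + 3·6^3 + 3·6^2 + 3·6 + 2 = 280712; next = 280711

16092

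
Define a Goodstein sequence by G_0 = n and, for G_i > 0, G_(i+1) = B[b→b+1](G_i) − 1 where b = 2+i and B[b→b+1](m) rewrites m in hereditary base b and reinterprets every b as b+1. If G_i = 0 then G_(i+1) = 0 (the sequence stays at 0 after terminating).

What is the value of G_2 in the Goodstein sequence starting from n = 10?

step 0: 10 = 2^(2 + 1) + 2; sub 3 for 2: 3^(3 + 1) + 3; = 84; G_1 = 84−1 = 83
step 1: 83 = 3^(3 + 1) + 2; sub 4 for 3: 4^(4 + 1) + 2; = 1026; G_2 = 1026−1 = 1025

1025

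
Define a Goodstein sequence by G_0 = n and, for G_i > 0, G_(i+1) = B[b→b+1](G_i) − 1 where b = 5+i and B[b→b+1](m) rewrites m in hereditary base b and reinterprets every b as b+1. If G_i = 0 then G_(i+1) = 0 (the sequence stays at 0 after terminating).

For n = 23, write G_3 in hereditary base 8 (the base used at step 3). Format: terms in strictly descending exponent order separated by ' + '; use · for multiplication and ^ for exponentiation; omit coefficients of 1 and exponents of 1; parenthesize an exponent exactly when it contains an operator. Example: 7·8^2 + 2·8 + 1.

4·8

G_0 = 23. HB_5(23) = 4·5 + 3. Bump = 27. G_1 = 26.
G_1 = 26. HB_6(26) = 4·6 + 2. Bump = 30. G_2 = 29.
G_2 = 29. HB_7(29) = 4·7 + 1. Bump = 33. G_3 = 32.
G_3 = 32. HB_8(32) = 4·8. Bump = 36. G_4 = 35.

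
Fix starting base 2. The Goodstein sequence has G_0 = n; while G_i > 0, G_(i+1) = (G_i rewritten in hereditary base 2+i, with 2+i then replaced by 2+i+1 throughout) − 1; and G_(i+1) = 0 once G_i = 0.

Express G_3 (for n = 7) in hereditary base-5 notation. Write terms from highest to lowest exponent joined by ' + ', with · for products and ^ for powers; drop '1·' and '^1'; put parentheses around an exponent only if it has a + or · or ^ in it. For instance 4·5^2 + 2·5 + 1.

5^5 + 2

(0) 7|_2 = 2^2 + 2 + 1 ↦ 3^3 + 3 + 1|_3 = 31 ⇒ 30
(1) 30|_3 = 3^3 + 3 ↦ 4^4 + 4|_4 = 260 ⇒ 259
(2) 259|_4 = 4^4 + 3 ↦ 5^5 + 3|_5 = 3128 ⇒ 3127
(3) 3127|_5 = 5^5 + 2 ↦ 6^6 + 2|_6 = 46658 ⇒ 46657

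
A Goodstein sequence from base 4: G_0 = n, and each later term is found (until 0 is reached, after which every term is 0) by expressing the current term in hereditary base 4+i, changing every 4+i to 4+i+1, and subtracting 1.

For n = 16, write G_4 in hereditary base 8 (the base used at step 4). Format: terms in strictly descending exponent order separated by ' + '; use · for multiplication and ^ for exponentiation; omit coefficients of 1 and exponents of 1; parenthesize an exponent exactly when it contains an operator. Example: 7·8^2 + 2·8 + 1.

[0] 16 ≡ 4^2 (base 4). Lift 5: 25. −1: 24.
[1] 24 ≡ 4·5 + 4 (base 5). Lift 6: 28. −1: 27.
[2] 27 ≡ 4·6 + 3 (base 6). Lift 7: 31. −1: 30.
[3] 30 ≡ 4·7 + 2 (base 7). Lift 8: 34. −1: 33.

4·8 + 1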